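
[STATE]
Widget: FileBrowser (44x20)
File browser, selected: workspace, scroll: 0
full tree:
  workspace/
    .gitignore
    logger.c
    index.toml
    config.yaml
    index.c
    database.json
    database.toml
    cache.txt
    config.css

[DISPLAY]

> [-] workspace/                            
    .gitignore                              
    logger.c                                
    index.toml                              
    config.yaml                             
    index.c                                 
    database.json                           
    database.toml                           
    cache.txt                               
    config.css                              
                                            
                                            
                                            
                                            
                                            
                                            
                                            
                                            
                                            
                                            


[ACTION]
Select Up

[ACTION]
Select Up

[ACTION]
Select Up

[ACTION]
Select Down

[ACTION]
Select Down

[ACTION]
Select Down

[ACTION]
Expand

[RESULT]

  [-] workspace/                            
    .gitignore                              
    logger.c                                
  > index.toml                              
    config.yaml                             
    index.c                                 
    database.json                           
    database.toml                           
    cache.txt                               
    config.css                              
                                            
                                            
                                            
                                            
                                            
                                            
                                            
                                            
                                            
                                            


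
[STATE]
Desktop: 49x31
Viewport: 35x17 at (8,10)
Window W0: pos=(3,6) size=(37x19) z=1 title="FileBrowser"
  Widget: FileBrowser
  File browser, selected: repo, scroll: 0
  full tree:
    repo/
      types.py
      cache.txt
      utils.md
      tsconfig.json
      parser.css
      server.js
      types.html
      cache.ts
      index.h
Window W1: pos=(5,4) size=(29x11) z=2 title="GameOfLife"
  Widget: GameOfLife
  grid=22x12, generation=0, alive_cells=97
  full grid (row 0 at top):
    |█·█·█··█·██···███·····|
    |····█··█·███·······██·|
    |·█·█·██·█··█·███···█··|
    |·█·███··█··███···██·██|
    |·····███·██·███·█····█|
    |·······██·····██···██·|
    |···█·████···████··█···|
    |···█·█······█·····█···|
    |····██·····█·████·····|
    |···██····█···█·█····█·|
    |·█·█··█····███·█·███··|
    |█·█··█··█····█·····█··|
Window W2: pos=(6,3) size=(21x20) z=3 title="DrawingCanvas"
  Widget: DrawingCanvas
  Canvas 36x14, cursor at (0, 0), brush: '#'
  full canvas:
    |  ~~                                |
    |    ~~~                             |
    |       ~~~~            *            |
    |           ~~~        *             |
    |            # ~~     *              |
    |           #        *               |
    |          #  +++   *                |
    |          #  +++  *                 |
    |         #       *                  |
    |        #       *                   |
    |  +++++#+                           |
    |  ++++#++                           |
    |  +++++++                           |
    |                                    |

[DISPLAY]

           # ~~   ┃·     ┃     ┃   
          #       ┃·     ┃     ┃   
         #  +++   ┃·     ┃     ┃   
         #  +++  *┃·     ┃     ┃   
        #       * ┃━━━━━━┛     ┃   
       #       *  ┃            ┃   
 +++++#+          ┃            ┃   
 ++++#++          ┃            ┃   
 +++++++          ┃            ┃   
                  ┃            ┃   
                  ┃            ┃   
                  ┃            ┃   
━━━━━━━━━━━━━━━━━━┛            ┃   
                               ┃   
━━━━━━━━━━━━━━━━━━━━━━━━━━━━━━━┛   
                                   
                                   


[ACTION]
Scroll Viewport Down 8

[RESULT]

        #       * ┃━━━━━━┛     ┃   
       #       *  ┃            ┃   
 +++++#+          ┃            ┃   
 ++++#++          ┃            ┃   
 +++++++          ┃            ┃   
                  ┃            ┃   
                  ┃            ┃   
                  ┃            ┃   
━━━━━━━━━━━━━━━━━━┛            ┃   
                               ┃   
━━━━━━━━━━━━━━━━━━━━━━━━━━━━━━━┛   
                                   
                                   
                                   
                                   
                                   
                                   


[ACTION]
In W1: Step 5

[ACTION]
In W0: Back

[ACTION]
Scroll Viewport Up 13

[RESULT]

                                   
                                   
━━━━━━━━━━━━━━━━━━┓                
DrawingCanvas     ┃━━━━━━┓         
──────────────────┨      ┃         
 ~~               ┃──────┨━━━━━┓   
   ~~~            ┃      ┃     ┃   
      ~~~~        ┃·     ┃─────┨   
          ~~~     ┃█     ┃     ┃   
           # ~~   ┃█     ┃     ┃   
          #       ┃·     ┃     ┃   
         #  +++   ┃·     ┃     ┃   
         #  +++  *┃·     ┃     ┃   
        #       * ┃━━━━━━┛     ┃   
       #       *  ┃            ┃   
 +++++#+          ┃            ┃   
 ++++#++          ┃            ┃   


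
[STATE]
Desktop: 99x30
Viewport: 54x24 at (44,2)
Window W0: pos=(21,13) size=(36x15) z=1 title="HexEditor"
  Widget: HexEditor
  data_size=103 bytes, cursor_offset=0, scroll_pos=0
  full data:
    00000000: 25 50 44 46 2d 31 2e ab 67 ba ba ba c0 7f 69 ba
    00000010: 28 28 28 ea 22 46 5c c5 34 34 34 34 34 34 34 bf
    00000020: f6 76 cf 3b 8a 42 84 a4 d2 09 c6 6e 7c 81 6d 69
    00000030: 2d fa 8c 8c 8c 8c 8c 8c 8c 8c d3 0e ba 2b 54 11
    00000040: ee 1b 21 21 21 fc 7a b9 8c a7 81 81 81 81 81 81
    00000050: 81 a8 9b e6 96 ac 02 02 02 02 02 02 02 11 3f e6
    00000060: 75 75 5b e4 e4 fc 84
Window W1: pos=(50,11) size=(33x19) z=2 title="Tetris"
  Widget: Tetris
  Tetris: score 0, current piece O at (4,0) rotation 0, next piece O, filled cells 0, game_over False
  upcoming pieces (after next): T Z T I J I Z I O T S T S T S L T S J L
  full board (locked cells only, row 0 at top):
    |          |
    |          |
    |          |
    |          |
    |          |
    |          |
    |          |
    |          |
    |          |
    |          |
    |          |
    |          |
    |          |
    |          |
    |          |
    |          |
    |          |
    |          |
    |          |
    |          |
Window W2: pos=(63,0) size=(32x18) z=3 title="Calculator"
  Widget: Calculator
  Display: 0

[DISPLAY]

                   ┠──────────────────────────────┨   
                   ┃                             0┃   
                   ┃┌───┬───┬───┬───┐             ┃   
                   ┃│ 7 │ 8 │ 9 │ ÷ │             ┃   
                   ┃├───┼───┼───┼───┤             ┃   
                   ┃│ 4 │ 5 │ 6 │ × │             ┃   
                   ┃├───┼───┼───┼───┤             ┃   
                   ┃│ 1 │ 2 │ 3 │ - │             ┃   
                   ┃├───┼───┼───┼───┤             ┃   
      ┏━━━━━━━━━━━━┃│ 0 │ . │ = │ + │             ┃   
      ┃ Tetris     ┃├───┼───┼───┼───┤             ┃   
━━━━━━┠────────────┃│ C │ MC│ MR│ M+│             ┃   
      ┃          │N┃└───┴───┴───┴───┘             ┃   
──────┃          │▓┃                              ┃   
2d 31 ┃          │▓┃                              ┃   
22 46 ┃          │ ┗━━━━━━━━━━━━━━━━━━━━━━━━━━━━━━┛   
8a 42 ┃          │                    ┃               
8c 8c ┃          │                    ┃               
21 fc ┃          │Score:              ┃               
96 ac ┃          │0                   ┃               
e4 fc ┃          │                    ┃               
      ┃          │                    ┃               
      ┃          │                    ┃               
      ┃          │                    ┃               


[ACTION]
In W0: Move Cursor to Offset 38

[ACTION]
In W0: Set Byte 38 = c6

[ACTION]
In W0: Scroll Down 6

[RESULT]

                   ┠──────────────────────────────┨   
                   ┃                             0┃   
                   ┃┌───┬───┬───┬───┐             ┃   
                   ┃│ 7 │ 8 │ 9 │ ÷ │             ┃   
                   ┃├───┼───┼───┼───┤             ┃   
                   ┃│ 4 │ 5 │ 6 │ × │             ┃   
                   ┃├───┼───┼───┼───┤             ┃   
                   ┃│ 1 │ 2 │ 3 │ - │             ┃   
                   ┃├───┼───┼───┼───┤             ┃   
      ┏━━━━━━━━━━━━┃│ 0 │ . │ = │ + │             ┃   
      ┃ Tetris     ┃├───┼───┼───┼───┤             ┃   
━━━━━━┠────────────┃│ C │ MC│ MR│ M+│             ┃   
      ┃          │N┃└───┴───┴───┴───┘             ┃   
──────┃          │▓┃                              ┃   
e4 fc ┃          │▓┃                              ┃   
      ┃          │ ┗━━━━━━━━━━━━━━━━━━━━━━━━━━━━━━┛   
      ┃          │                    ┃               
      ┃          │                    ┃               
      ┃          │Score:              ┃               
      ┃          │0                   ┃               
      ┃          │                    ┃               
      ┃          │                    ┃               
      ┃          │                    ┃               
      ┃          │                    ┃               


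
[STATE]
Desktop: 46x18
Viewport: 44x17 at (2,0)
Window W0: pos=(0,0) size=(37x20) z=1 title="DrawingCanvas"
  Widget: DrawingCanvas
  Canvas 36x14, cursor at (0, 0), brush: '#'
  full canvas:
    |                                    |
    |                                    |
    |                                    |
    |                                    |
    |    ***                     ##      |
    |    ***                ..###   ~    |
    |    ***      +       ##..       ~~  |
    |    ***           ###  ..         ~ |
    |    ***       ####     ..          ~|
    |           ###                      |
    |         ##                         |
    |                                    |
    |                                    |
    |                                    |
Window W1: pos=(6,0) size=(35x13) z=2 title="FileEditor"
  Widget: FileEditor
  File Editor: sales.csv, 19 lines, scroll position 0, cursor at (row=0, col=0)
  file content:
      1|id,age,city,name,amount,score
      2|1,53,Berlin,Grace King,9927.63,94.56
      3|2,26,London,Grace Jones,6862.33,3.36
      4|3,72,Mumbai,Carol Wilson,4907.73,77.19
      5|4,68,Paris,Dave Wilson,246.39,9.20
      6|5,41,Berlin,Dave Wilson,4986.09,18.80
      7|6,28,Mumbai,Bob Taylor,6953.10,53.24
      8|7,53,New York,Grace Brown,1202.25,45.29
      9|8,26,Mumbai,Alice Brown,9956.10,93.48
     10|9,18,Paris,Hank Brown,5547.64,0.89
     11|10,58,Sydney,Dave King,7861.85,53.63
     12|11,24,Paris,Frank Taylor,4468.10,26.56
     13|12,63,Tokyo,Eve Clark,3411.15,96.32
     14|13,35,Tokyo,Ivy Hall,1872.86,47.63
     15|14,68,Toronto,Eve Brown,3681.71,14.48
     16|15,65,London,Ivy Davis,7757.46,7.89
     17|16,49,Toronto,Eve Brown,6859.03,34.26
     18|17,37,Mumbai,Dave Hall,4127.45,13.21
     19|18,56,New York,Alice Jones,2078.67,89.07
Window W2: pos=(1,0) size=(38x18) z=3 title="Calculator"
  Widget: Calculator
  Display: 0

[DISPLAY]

━━━━━━━━━━━━━━━━━━━━━━━━━━━━━━━━━━━━┓━┓     
 Calculator                         ┃ ┃     
────────────────────────────────────┨─┨     
                                   0┃▲┃     
┌───┬───┬───┬───┐                   ┃█┃     
│ 7 │ 8 │ 9 │ ÷ │                   ┃░┃     
├───┼───┼───┼───┤                   ┃░┃     
│ 4 │ 5 │ 6 │ × │                   ┃░┃     
├───┼───┼───┼───┤                   ┃░┃     
│ 1 │ 2 │ 3 │ - │                   ┃░┃     
├───┼───┼───┼───┤                   ┃░┃     
│ 0 │ . │ = │ + │                   ┃▼┃     
├───┼───┼───┼───┤                   ┃━┛     
│ C │ MC│ MR│ M+│                   ┃       
└───┴───┴───┴───┘                   ┃       
                                    ┃       
                                    ┃       


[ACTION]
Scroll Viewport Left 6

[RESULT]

┏┏━━━━━━━━━━━━━━━━━━━━━━━━━━━━━━━━━━━━┓━┓   
┃┃ Calculator                         ┃ ┃   
┠┠────────────────────────────────────┨─┨   
┃┃                                   0┃▲┃   
┃┃┌───┬───┬───┬───┐                   ┃█┃   
┃┃│ 7 │ 8 │ 9 │ ÷ │                   ┃░┃   
┃┃├───┼───┼───┼───┤                   ┃░┃   
┃┃│ 4 │ 5 │ 6 │ × │                   ┃░┃   
┃┃├───┼───┼───┼───┤                   ┃░┃   
┃┃│ 1 │ 2 │ 3 │ - │                   ┃░┃   
┃┃├───┼───┼───┼───┤                   ┃░┃   
┃┃│ 0 │ . │ = │ + │                   ┃▼┃   
┃┃├───┼───┼───┼───┤                   ┃━┛   
┃┃│ C │ MC│ MR│ M+│                   ┃     
┃┃└───┴───┴───┴───┘                   ┃     
┃┃                                    ┃     
┃┃                                    ┃     


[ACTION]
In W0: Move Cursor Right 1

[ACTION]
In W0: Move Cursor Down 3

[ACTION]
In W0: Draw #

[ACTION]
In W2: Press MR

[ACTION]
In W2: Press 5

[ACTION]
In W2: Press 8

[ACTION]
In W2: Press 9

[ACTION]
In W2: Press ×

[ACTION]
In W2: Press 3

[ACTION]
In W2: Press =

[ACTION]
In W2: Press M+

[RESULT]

┏┏━━━━━━━━━━━━━━━━━━━━━━━━━━━━━━━━━━━━┓━┓   
┃┃ Calculator                         ┃ ┃   
┠┠────────────────────────────────────┨─┨   
┃┃                                1767┃▲┃   
┃┃┌───┬───┬───┬───┐                   ┃█┃   
┃┃│ 7 │ 8 │ 9 │ ÷ │                   ┃░┃   
┃┃├───┼───┼───┼───┤                   ┃░┃   
┃┃│ 4 │ 5 │ 6 │ × │                   ┃░┃   
┃┃├───┼───┼───┼───┤                   ┃░┃   
┃┃│ 1 │ 2 │ 3 │ - │                   ┃░┃   
┃┃├───┼───┼───┼───┤                   ┃░┃   
┃┃│ 0 │ . │ = │ + │                   ┃▼┃   
┃┃├───┼───┼───┼───┤                   ┃━┛   
┃┃│ C │ MC│ MR│ M+│                   ┃     
┃┃└───┴───┴───┴───┘                   ┃     
┃┃                                    ┃     
┃┃                                    ┃     


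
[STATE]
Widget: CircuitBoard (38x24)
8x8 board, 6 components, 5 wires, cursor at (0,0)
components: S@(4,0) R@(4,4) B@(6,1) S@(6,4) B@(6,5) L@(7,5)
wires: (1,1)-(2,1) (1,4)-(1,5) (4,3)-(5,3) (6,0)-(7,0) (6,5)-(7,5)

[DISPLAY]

   0 1 2 3 4 5 6 7                    
0  [.]                                
                                      
1       ·           · ─ ·             
        │                             
2       ·                             
                                      
3                                     
                                      
4   S           ·   R                 
                │                     
5               ·                     
                                      
6   ·   B           S   B             
    │                   │             
7   ·                   L             
Cursor: (0,0)                         
                                      
                                      
                                      
                                      
                                      
                                      
                                      


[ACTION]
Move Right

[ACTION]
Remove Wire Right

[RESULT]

   0 1 2 3 4 5 6 7                    
0      [.]                            
                                      
1       ·           · ─ ·             
        │                             
2       ·                             
                                      
3                                     
                                      
4   S           ·   R                 
                │                     
5               ·                     
                                      
6   ·   B           S   B             
    │                   │             
7   ·                   L             
Cursor: (0,1)                         
                                      
                                      
                                      
                                      
                                      
                                      
                                      


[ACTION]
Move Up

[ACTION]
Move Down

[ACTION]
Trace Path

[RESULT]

   0 1 2 3 4 5 6 7                    
0                                     
                                      
1      [.]          · ─ ·             
        │                             
2       ·                             
                                      
3                                     
                                      
4   S           ·   R                 
                │                     
5               ·                     
                                      
6   ·   B           S   B             
    │                   │             
7   ·                   L             
Cursor: (1,1)  Trace: Path with 2 node
                                      
                                      
                                      
                                      
                                      
                                      
                                      


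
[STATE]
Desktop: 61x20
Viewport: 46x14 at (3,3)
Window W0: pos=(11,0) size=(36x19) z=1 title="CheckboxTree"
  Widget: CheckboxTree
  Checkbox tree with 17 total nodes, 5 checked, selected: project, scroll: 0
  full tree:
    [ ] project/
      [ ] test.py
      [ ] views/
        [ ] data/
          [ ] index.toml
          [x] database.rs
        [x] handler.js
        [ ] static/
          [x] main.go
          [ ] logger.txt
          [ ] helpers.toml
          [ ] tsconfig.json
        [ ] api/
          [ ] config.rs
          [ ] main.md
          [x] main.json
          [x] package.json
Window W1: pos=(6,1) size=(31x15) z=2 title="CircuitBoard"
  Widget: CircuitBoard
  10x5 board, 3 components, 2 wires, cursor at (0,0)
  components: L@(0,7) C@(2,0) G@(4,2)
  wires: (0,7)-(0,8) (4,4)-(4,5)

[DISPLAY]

   ┠─────────────────────────────┨         ┃  
   ┃   0 1 2 3 4 5 6 7 8 9       ┃         ┃  
   ┃0  [.]                       ┃         ┃  
   ┃                             ┃         ┃  
   ┃1                            ┃         ┃  
   ┃                             ┃         ┃  
   ┃2   C                        ┃         ┃  
   ┃                             ┃         ┃  
   ┃3                            ┃         ┃  
   ┃                             ┃         ┃  
   ┃4           G       · ─ ·    ┃         ┃  
   ┃Cursor: (0,0)                ┃         ┃  
   ┗━━━━━━━━━━━━━━━━━━━━━━━━━━━━━┛         ┃  
        ┃       [ ] config.rs              ┃  


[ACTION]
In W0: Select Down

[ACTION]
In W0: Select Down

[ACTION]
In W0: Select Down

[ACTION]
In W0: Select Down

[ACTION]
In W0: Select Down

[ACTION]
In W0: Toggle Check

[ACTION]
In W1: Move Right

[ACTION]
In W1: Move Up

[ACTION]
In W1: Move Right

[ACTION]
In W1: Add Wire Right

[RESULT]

   ┠─────────────────────────────┨         ┃  
   ┃   0 1 2 3 4 5 6 7 8 9       ┃         ┃  
   ┃0          [.]─ ·            ┃         ┃  
   ┃                             ┃         ┃  
   ┃1                            ┃         ┃  
   ┃                             ┃         ┃  
   ┃2   C                        ┃         ┃  
   ┃                             ┃         ┃  
   ┃3                            ┃         ┃  
   ┃                             ┃         ┃  
   ┃4           G       · ─ ·    ┃         ┃  
   ┃Cursor: (0,2)                ┃         ┃  
   ┗━━━━━━━━━━━━━━━━━━━━━━━━━━━━━┛         ┃  
        ┃       [ ] config.rs              ┃  


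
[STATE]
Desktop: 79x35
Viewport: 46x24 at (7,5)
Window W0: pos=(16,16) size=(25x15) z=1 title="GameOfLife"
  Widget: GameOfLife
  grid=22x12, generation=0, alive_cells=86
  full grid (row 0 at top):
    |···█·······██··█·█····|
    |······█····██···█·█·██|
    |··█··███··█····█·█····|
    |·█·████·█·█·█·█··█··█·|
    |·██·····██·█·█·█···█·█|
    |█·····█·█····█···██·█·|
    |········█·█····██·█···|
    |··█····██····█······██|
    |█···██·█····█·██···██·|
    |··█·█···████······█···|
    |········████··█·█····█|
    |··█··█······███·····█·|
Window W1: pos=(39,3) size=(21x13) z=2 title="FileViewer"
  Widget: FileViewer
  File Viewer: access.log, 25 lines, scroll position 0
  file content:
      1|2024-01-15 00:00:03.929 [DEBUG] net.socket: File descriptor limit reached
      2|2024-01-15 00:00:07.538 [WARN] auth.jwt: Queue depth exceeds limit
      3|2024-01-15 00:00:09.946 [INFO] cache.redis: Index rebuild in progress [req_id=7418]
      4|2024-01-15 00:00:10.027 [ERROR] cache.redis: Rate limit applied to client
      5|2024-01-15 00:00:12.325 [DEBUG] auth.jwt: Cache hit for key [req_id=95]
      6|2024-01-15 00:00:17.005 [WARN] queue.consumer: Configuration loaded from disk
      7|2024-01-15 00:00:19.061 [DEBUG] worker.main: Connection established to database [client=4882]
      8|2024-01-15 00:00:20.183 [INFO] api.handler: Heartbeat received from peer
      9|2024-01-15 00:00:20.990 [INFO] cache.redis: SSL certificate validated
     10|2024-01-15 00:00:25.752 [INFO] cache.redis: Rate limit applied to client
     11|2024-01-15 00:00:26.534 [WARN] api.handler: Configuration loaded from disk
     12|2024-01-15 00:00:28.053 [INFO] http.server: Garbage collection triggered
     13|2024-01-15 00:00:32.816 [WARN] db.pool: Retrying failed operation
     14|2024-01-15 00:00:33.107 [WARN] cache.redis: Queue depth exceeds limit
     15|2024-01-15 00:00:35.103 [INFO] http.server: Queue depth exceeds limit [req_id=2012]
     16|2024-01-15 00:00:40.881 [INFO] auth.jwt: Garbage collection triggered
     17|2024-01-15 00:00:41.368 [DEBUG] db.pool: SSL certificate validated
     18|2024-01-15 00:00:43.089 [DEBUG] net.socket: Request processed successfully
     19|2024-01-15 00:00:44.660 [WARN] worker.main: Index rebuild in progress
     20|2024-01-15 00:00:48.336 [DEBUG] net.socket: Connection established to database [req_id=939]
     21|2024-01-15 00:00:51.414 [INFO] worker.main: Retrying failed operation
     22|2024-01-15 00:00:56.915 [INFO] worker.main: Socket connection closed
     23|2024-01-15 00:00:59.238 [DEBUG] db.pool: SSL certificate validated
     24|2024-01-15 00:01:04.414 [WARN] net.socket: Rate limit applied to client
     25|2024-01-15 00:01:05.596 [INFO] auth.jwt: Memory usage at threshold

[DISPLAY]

                                ┠─────────────
                                ┃2024-01-15 00
                                ┃2024-01-15 00
                                ┃2024-01-15 00
                                ┃2024-01-15 00
                                ┃2024-01-15 00
                                ┃2024-01-15 00
                                ┃2024-01-15 00
                                ┃2024-01-15 00
                                ┃2024-01-15 00
                                ┗━━━━━━━━━━━━━
         ┏━━━━━━━━━━━━━━━━━━━━━━━┓            
         ┃ GameOfLife            ┃            
         ┠───────────────────────┨            
         ┃Gen: 0                 ┃            
         ┃······█····██···█·█·██ ┃            
         ┃··█··███··█····█·█···· ┃            
         ┃·█·████·█·█·█·█··█··█· ┃            
         ┃·██·····██·█·█·█···█·█ ┃            
         ┃█·····█·█····█···██·█· ┃            
         ┃········█·█····██·█··· ┃            
         ┃··█····██····█······██ ┃            
         ┃█···██·█····█·██···██· ┃            
         ┃··█·█···████······█··· ┃            


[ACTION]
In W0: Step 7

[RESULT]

                                ┠─────────────
                                ┃2024-01-15 00
                                ┃2024-01-15 00
                                ┃2024-01-15 00
                                ┃2024-01-15 00
                                ┃2024-01-15 00
                                ┃2024-01-15 00
                                ┃2024-01-15 00
                                ┃2024-01-15 00
                                ┃2024-01-15 00
                                ┗━━━━━━━━━━━━━
         ┏━━━━━━━━━━━━━━━━━━━━━━━┓            
         ┃ GameOfLife            ┃            
         ┠───────────────────────┨            
         ┃Gen: 7                 ┃            
         ┃············█········· ┃            
         ┃··············█······· ┃            
         ┃·█··········██········ ┃            
         ┃█·█··█·····███········ ┃            
         ┃█·█··█····█·██········ ┃            
         ┃·████····██·███······· ┃            
         ┃··██······█·█···█····· ┃            
         ┃··█·█·······██··█····· ┃            
         ┃·█···█······█··█······ ┃            


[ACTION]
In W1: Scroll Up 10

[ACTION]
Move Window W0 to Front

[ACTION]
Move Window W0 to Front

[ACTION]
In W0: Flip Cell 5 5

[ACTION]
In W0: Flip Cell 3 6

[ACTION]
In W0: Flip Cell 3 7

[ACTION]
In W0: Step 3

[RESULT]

                                ┠─────────────
                                ┃2024-01-15 00
                                ┃2024-01-15 00
                                ┃2024-01-15 00
                                ┃2024-01-15 00
                                ┃2024-01-15 00
                                ┃2024-01-15 00
                                ┃2024-01-15 00
                                ┃2024-01-15 00
                                ┃2024-01-15 00
                                ┗━━━━━━━━━━━━━
         ┏━━━━━━━━━━━━━━━━━━━━━━━┓            
         ┃ GameOfLife            ┃            
         ┠───────────────────────┨            
         ┃Gen: 10                ┃            
         ┃·············██······· ┃            
         ┃·············██······· ┃            
         ┃······················ ┃            
         ┃███·█····██··········· ┃            
         ┃····█····███·········· ┃            
         ┃··█·█···█··█···█······ ┃            
         ┃··███····█···██·█····· ┃            
         ┃··████···█···██·█····· ┃            
         ┃·██··██···█···██······ ┃            


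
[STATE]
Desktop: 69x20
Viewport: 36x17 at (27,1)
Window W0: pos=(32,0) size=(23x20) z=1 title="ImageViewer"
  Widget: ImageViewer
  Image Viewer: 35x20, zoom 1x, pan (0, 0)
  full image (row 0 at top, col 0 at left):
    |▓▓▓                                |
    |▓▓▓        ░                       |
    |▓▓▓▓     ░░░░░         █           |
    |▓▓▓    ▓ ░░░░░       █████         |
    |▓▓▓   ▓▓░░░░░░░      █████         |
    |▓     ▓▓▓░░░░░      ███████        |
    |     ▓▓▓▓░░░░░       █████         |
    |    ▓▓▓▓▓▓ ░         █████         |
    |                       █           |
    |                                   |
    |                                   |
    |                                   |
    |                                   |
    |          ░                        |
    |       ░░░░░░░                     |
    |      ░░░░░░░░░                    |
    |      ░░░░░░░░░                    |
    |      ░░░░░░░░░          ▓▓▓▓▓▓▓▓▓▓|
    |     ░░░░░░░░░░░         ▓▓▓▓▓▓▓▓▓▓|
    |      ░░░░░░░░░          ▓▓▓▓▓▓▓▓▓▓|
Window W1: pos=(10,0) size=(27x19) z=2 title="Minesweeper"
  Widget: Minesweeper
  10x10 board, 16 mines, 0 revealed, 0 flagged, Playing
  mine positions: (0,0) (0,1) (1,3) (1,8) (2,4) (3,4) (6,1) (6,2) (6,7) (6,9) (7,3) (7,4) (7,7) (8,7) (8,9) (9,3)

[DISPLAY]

         ┃geViewer         ┃        
─────────┨─────────────────┨        
         ┃                 ┃        
         ┃       ░         ┃        
         ┃     ░░░░░       ┃        
         ┃   ▓ ░░░░░       ┃        
         ┃  ▓▓░░░░░░░      ┃        
         ┃  ▓▓▓░░░░░      █┃        
         ┃ ▓▓▓▓░░░░░       ┃        
         ┃▓▓▓▓▓▓ ░         ┃        
         ┃                 ┃        
         ┃                 ┃        
         ┃                 ┃        
         ┃                 ┃        
         ┃                 ┃        
         ┃      ░          ┃        
         ┃   ░░░░░░░       ┃        


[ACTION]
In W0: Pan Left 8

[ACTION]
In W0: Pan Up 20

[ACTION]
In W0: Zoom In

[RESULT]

         ┃geViewer         ┃        
─────────┨─────────────────┨        
         ┃▓▓               ┃        
         ┃▓▓               ┃        
         ┃▓▓               ┃        
         ┃▓▓               ┃        
         ┃▓▓▓▓          ░░░┃        
         ┃▓▓▓▓          ░░░┃        
         ┃▓▓        ▓▓  ░░░┃        
         ┃▓▓        ▓▓  ░░░┃        
         ┃▓▓      ▓▓▓▓░░░░░┃        
         ┃▓▓      ▓▓▓▓░░░░░┃        
         ┃        ▓▓▓▓▓▓░░░┃        
         ┃        ▓▓▓▓▓▓░░░┃        
         ┃      ▓▓▓▓▓▓▓▓░░░┃        
         ┃      ▓▓▓▓▓▓▓▓░░░┃        
         ┃    ▓▓▓▓▓▓▓▓▓▓▓▓ ┃        


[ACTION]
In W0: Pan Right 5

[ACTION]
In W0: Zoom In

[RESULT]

         ┃geViewer         ┃        
─────────┨─────────────────┨        
         ┃                 ┃        
         ┃                 ┃        
         ┃                 ┃        
         ┃                 ┃        
         ┃                 ┃        
         ┃                 ┃        
         ┃▓▓▓              ┃        
         ┃▓▓▓              ┃        
         ┃▓▓▓              ┃        
         ┃            ▓▓▓  ┃        
         ┃            ▓▓▓  ┃        
         ┃            ▓▓▓  ┃        
         ┃         ▓▓▓▓▓▓░░┃        
         ┃         ▓▓▓▓▓▓░░┃        
         ┃         ▓▓▓▓▓▓░░┃        


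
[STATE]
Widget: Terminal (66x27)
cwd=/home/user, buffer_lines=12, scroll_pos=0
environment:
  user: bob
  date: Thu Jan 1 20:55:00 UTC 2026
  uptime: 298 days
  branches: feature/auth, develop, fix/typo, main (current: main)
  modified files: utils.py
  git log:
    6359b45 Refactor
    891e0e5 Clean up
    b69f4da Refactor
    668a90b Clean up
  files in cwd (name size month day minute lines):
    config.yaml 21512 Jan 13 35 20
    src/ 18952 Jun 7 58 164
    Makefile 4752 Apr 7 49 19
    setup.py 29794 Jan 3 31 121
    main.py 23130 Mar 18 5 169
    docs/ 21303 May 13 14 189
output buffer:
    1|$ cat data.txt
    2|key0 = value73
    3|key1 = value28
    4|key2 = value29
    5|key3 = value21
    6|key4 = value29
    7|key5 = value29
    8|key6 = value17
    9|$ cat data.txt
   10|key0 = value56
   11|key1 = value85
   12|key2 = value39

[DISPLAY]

$ cat data.txt                                                    
key0 = value73                                                    
key1 = value28                                                    
key2 = value29                                                    
key3 = value21                                                    
key4 = value29                                                    
key5 = value29                                                    
key6 = value17                                                    
$ cat data.txt                                                    
key0 = value56                                                    
key1 = value85                                                    
key2 = value39                                                    
$ █                                                               
                                                                  
                                                                  
                                                                  
                                                                  
                                                                  
                                                                  
                                                                  
                                                                  
                                                                  
                                                                  
                                                                  
                                                                  
                                                                  
                                                                  


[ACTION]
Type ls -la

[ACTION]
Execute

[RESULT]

$ cat data.txt                                                    
key0 = value73                                                    
key1 = value28                                                    
key2 = value29                                                    
key3 = value21                                                    
key4 = value29                                                    
key5 = value29                                                    
key6 = value17                                                    
$ cat data.txt                                                    
key0 = value56                                                    
key1 = value85                                                    
key2 = value39                                                    
$ ls -la                                                          
-rw-r--r--  1 bob group    21512 Jan 13 10:35 config.yaml         
drwxr-xr-x  1 bob group    18952 Jun  7 10:58 src/                
-rw-r--r--  1 bob group     4752 Apr  7 10:49 Makefile            
-rw-r--r--  1 bob group    29794 Jan  3 10:31 setup.py            
-rw-r--r--  1 bob group    23130 Mar 18 10:05 main.py             
drwxr-xr-x  1 bob group    21303 May 13 10:14 docs/               
$ █                                                               
                                                                  
                                                                  
                                                                  
                                                                  
                                                                  
                                                                  
                                                                  


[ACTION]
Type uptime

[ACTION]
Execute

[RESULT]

$ cat data.txt                                                    
key0 = value73                                                    
key1 = value28                                                    
key2 = value29                                                    
key3 = value21                                                    
key4 = value29                                                    
key5 = value29                                                    
key6 = value17                                                    
$ cat data.txt                                                    
key0 = value56                                                    
key1 = value85                                                    
key2 = value39                                                    
$ ls -la                                                          
-rw-r--r--  1 bob group    21512 Jan 13 10:35 config.yaml         
drwxr-xr-x  1 bob group    18952 Jun  7 10:58 src/                
-rw-r--r--  1 bob group     4752 Apr  7 10:49 Makefile            
-rw-r--r--  1 bob group    29794 Jan  3 10:31 setup.py            
-rw-r--r--  1 bob group    23130 Mar 18 10:05 main.py             
drwxr-xr-x  1 bob group    21303 May 13 10:14 docs/               
$ uptime                                                          
 10:00  up 298 days                                               
$ █                                                               
                                                                  
                                                                  
                                                                  
                                                                  
                                                                  
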